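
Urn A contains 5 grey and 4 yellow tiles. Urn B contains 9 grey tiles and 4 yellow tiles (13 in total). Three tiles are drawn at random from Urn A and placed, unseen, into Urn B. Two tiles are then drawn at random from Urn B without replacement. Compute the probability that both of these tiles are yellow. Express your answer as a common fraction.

Condition on how many of the transferred tiles are yellow (from Urn A: 4 yellow of 9; then Urn B has 16 total).
  0 yellow: C(4,0)C(5,3)/C(9,3) = 5/42; then P = C(4,2)/C(16,2) = 1/20
  1 yellow: C(4,1)C(5,2)/C(9,3) = 10/21; then P = C(5,2)/C(16,2) = 1/12
  2 yellow: C(4,2)C(5,1)/C(9,3) = 5/14; then P = C(6,2)/C(16,2) = 1/8
  3 yellow: C(4,3)C(5,0)/C(9,3) = 1/21; then P = C(7,2)/C(16,2) = 7/40
P(both yellow) = 71/720 ≈ 0.0986.

71/720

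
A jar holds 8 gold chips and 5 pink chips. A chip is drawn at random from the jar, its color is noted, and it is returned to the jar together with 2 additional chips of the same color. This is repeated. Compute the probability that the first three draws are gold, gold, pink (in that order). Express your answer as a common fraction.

80/663

Track the composition after each reinforcement of +2.
P = (8/13) · (10/15) · (5/17) = 80/663 ≈ 0.1207.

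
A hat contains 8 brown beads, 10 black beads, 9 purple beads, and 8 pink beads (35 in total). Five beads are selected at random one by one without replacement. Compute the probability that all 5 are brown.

1/5797

Unordered draws without replacement: count favorable combinations over C(35,5).
Favorable = C(8,5) · C(10,0) · C(9,0) · C(8,0) = 56; total = C(35,5) = 324632.
P = 56/324632 = 1/5797 ≈ 0.0002.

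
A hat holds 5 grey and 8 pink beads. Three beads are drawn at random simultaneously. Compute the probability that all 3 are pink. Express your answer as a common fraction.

Unordered draws without replacement: count favorable combinations over C(13,3).
Favorable = C(5,0) · C(8,3) = 56; total = C(13,3) = 286.
P = 56/286 = 28/143 ≈ 0.1958.

28/143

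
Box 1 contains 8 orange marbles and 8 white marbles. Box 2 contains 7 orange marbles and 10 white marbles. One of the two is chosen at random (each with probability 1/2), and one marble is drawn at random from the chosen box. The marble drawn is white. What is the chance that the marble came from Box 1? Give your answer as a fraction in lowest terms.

17/37

P(white | Box 1) = 1/2; P(white | Box 2) = 10/17.
P(white) = 1/2·1/2 + 1/2·10/17 = 37/68.
By Bayes' rule, P(Box 1 | white) = 1/4 / 37/68 = 17/37 ≈ 0.4595.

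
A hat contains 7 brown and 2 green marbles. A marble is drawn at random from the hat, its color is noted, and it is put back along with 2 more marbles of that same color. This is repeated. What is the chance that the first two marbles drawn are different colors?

28/99

Either brown then green, or green then brown; after the first draw the total is 11.
P = (7/9)·(2/11) + (2/9)·(7/11) = 28/99 ≈ 0.2828.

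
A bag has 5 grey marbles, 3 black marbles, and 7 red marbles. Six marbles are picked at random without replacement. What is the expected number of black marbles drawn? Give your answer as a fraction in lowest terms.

6/5

By linearity of expectation, E[X] = Σ P(draw i is black); by symmetry each draw (even without replacement) has P(black) = 3/15.
E[X] = 6 · 3/15 = 6/5 ≈ 1.2000.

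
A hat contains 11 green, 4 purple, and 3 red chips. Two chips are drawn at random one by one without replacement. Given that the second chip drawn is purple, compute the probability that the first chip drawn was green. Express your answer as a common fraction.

11/17

P(first=green and the second chip drawn is purple) = (11/18)·(4/17) = 22/153.
P(the second chip drawn is purple) = Σ over first color = 22/153 + 2/51 + 2/51 = 2/9.
By Bayes, P(first=green | the second chip drawn is purple) = 22/153 / 2/9 = 11/17 ≈ 0.6471.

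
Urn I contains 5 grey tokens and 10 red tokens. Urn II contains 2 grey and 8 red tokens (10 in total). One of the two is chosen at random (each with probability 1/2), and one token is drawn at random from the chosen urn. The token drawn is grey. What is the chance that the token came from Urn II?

3/8

P(grey | Urn I) = 1/3; P(grey | Urn II) = 1/5.
P(grey) = 1/2·1/3 + 1/2·1/5 = 4/15.
By Bayes' rule, P(Urn II | grey) = 1/10 / 4/15 = 3/8 ≈ 0.3750.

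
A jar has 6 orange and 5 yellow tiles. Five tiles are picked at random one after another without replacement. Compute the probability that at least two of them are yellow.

Sum the hypergeometric tail for j = 2,…,5 yellow tiles.
Favorable = C(5,2)·C(6,3) + C(5,3)·C(6,2) + C(5,4)·C(6,1) + C(5,5)·C(6,0) = 381; total = C(11,5) = 462.
P = 381/462 = 127/154 ≈ 0.8247.

127/154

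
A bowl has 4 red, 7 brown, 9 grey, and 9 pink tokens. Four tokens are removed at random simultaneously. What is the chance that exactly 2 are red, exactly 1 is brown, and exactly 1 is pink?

Unordered draws without replacement: count favorable combinations over C(29,4).
Favorable = C(4,2) · C(7,1) · C(9,0) · C(9,1) = 378; total = C(29,4) = 23751.
P = 378/23751 = 6/377 ≈ 0.0159.

6/377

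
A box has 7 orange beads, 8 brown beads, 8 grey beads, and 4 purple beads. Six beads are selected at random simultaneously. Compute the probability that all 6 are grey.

14/148005

Unordered draws without replacement: count favorable combinations over C(27,6).
Favorable = C(7,0) · C(8,0) · C(8,6) · C(4,0) = 28; total = C(27,6) = 296010.
P = 28/296010 = 14/148005 ≈ 0.0001.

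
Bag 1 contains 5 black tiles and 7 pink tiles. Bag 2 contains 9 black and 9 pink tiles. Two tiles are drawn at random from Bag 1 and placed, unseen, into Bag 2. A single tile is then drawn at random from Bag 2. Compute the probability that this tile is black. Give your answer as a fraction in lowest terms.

59/120

Condition on how many of the transferred tiles are black (from Bag 1: 5 black of 12; then Bag 2 has 20 total).
  0 black: C(5,0)C(7,2)/C(12,2) = 7/22; then P = 9/20
  1 black: C(5,1)C(7,1)/C(12,2) = 35/66; then P = 10/20
  2 black: C(5,2)C(7,0)/C(12,2) = 5/33; then P = 11/20
P(black from Bag 2) = 59/120 ≈ 0.4917.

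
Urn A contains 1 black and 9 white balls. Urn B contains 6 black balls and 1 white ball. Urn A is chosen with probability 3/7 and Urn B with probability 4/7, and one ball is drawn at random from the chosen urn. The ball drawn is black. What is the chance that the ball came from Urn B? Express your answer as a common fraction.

P(black | Urn A) = 1/10; P(black | Urn B) = 6/7.
P(black) = 3/7·1/10 + 4/7·6/7 = 261/490.
By Bayes' rule, P(Urn B | black) = 24/49 / 261/490 = 80/87 ≈ 0.9195.

80/87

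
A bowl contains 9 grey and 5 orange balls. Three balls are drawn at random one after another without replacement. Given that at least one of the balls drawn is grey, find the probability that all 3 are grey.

P(all 3 grey) = C(9,3)/C(14,3) = 3/13; P(at least one grey) = 1 − C(5,3)/C(14,3) = 177/182.
Since 'all 3 grey' ⊆ 'at least one grey', P(all 3 | at least one) = 3/13 / 177/182 = 14/59 ≈ 0.2373.

14/59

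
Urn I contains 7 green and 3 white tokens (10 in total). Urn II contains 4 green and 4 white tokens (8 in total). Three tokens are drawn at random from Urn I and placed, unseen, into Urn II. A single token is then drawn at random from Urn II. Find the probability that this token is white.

49/110

Condition on how many of the transferred tokens are white (from Urn I: 3 white of 10; then Urn II has 11 total).
  0 white: C(3,0)C(7,3)/C(10,3) = 7/24; then P = 4/11
  1 white: C(3,1)C(7,2)/C(10,3) = 21/40; then P = 5/11
  2 white: C(3,2)C(7,1)/C(10,3) = 7/40; then P = 6/11
  3 white: C(3,3)C(7,0)/C(10,3) = 1/120; then P = 7/11
P(white from Urn II) = 49/110 ≈ 0.4455.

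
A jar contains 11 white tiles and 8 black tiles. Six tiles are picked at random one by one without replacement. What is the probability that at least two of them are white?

Sum the hypergeometric tail for j = 2,…,6 white tiles.
Favorable = C(11,2)·C(8,4) + C(11,3)·C(8,3) + C(11,4)·C(8,2) + C(11,5)·C(8,1) + C(11,6)·C(8,0) = 26488; total = C(19,6) = 27132.
P = 26488/27132 = 946/969 ≈ 0.9763.

946/969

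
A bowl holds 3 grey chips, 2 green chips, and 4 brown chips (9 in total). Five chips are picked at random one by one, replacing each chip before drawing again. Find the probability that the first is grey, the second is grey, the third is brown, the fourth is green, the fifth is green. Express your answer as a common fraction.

Multiply the conditional probability of each draw in order, with replacement (the composition resets each draw).
P = (3/9) · (3/9) · (4/9) · (2/9) · (2/9) = 16/6561 ≈ 0.0024.

16/6561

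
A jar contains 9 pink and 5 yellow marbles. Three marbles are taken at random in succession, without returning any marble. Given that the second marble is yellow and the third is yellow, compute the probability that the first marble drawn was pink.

P(first=pink and the second marble is yellow and the third is yellow) = (9/14)·(5/13)·(4/12) = 15/182.
P(E) = Σ over first color = 15/182 + 5/182 = 10/91.
By Bayes, P(first=pink | E) = 15/182 / 10/91 = 3/4 ≈ 0.7500.

3/4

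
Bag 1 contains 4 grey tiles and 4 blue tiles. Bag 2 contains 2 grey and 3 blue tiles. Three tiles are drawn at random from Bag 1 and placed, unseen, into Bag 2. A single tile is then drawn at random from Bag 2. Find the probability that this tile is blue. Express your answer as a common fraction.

Condition on how many of the transferred tiles are blue (from Bag 1: 4 blue of 8; then Bag 2 has 8 total).
  0 blue: C(4,0)C(4,3)/C(8,3) = 1/14; then P = 3/8
  1 blue: C(4,1)C(4,2)/C(8,3) = 3/7; then P = 4/8
  2 blue: C(4,2)C(4,1)/C(8,3) = 3/7; then P = 5/8
  3 blue: C(4,3)C(4,0)/C(8,3) = 1/14; then P = 6/8
P(blue from Bag 2) = 9/16 ≈ 0.5625.

9/16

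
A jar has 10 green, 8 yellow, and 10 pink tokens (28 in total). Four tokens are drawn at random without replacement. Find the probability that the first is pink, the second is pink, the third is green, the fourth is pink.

Multiply the conditional probability of each draw in order, without replacement, so each draw removes one from its color and from the total.
P = (10/28) · (9/27) · (10/26) · (8/25) = 4/273 ≈ 0.0147.

4/273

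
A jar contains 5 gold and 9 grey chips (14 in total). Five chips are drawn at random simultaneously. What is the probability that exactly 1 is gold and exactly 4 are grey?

Unordered draws without replacement: count favorable combinations over C(14,5).
Favorable = C(5,1) · C(9,4) = 630; total = C(14,5) = 2002.
P = 630/2002 = 45/143 ≈ 0.3147.

45/143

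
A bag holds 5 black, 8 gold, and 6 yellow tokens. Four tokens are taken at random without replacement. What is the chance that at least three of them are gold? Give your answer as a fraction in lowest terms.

343/1938

Sum the hypergeometric tail for j = 3,…,4 gold tokens.
Favorable = C(8,3)·C(11,1) + C(8,4)·C(11,0) = 686; total = C(19,4) = 3876.
P = 686/3876 = 343/1938 ≈ 0.1770.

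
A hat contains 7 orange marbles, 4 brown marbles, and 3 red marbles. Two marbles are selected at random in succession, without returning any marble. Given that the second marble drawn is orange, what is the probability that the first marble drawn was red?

3/13

P(first=red and the second marble drawn is orange) = (3/14)·(7/13) = 3/26.
P(the second marble drawn is orange) = Σ over first color = 3/13 + 2/13 + 3/26 = 1/2.
By Bayes, P(first=red | the second marble drawn is orange) = 3/26 / 1/2 = 3/13 ≈ 0.2308.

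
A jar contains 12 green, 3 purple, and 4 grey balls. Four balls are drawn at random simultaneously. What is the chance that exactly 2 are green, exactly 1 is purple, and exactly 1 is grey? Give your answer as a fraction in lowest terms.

Unordered draws without replacement: count favorable combinations over C(19,4).
Favorable = C(12,2) · C(3,1) · C(4,1) = 792; total = C(19,4) = 3876.
P = 792/3876 = 66/323 ≈ 0.2043.

66/323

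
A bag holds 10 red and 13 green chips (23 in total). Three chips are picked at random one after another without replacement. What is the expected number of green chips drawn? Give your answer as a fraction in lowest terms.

39/23

By linearity of expectation, E[X] = Σ P(draw i is green); by symmetry each draw (even without replacement) has P(green) = 13/23.
E[X] = 3 · 13/23 = 39/23 ≈ 1.6957.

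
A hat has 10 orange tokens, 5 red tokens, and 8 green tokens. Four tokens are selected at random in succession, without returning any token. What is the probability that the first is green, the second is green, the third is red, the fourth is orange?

10/759

Multiply the conditional probability of each draw in order, without replacement, so each draw removes one from its color and from the total.
P = (8/23) · (7/22) · (5/21) · (10/20) = 10/759 ≈ 0.0132.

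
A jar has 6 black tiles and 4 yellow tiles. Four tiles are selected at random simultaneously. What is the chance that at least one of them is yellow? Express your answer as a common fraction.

Use the complement: P(at least one yellow) = 1 − P(no yellow).
P(none) = C(6,4)/C(10,4) = 15/210.
So P = 1 − 15/210 = 13/14 ≈ 0.9286.

13/14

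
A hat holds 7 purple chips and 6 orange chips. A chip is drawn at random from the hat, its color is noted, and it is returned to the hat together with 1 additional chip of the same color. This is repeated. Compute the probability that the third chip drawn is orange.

6/13

Sum over the four possibilities for the first two draws (orange/not-orange each), tracking how the orange count and total change by +1 per draw.
P(third is orange) = 6/13 ≈ 0.4615. (In a Pólya urn every draw has the same marginal probability 6/13.)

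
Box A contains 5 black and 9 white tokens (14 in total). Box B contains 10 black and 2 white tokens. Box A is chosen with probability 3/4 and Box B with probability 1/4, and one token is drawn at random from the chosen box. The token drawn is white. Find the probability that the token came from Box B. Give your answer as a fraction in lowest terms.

P(white | Box A) = 9/14; P(white | Box B) = 1/6.
P(white) = 3/4·9/14 + 1/4·1/6 = 11/21.
By Bayes' rule, P(Box B | white) = 1/24 / 11/21 = 7/88 ≈ 0.0795.

7/88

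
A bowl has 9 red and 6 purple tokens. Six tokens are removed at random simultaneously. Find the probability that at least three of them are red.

Sum the hypergeometric tail for j = 3,…,6 red tokens.
Favorable = C(9,3)·C(6,3) + C(9,4)·C(6,2) + C(9,5)·C(6,1) + C(9,6)·C(6,0) = 4410; total = C(15,6) = 5005.
P = 4410/5005 = 126/143 ≈ 0.8811.

126/143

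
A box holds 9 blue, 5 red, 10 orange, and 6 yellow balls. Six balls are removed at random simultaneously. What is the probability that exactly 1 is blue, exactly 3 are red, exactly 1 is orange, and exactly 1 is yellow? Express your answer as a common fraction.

24/2639

Unordered draws without replacement: count favorable combinations over C(30,6).
Favorable = C(9,1) · C(5,3) · C(10,1) · C(6,1) = 5400; total = C(30,6) = 593775.
P = 5400/593775 = 24/2639 ≈ 0.0091.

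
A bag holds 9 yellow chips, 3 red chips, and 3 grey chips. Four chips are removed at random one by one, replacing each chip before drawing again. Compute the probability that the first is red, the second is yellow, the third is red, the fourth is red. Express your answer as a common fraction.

3/625

Multiply the conditional probability of each draw in order, with replacement (the composition resets each draw).
P = (3/15) · (9/15) · (3/15) · (3/15) = 3/625 ≈ 0.0048.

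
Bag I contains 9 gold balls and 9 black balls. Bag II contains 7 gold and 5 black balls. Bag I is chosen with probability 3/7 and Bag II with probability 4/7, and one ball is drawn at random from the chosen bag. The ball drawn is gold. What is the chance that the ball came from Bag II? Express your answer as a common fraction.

P(gold | Bag I) = 1/2; P(gold | Bag II) = 7/12.
P(gold) = 3/7·1/2 + 4/7·7/12 = 23/42.
By Bayes' rule, P(Bag II | gold) = 1/3 / 23/42 = 14/23 ≈ 0.6087.

14/23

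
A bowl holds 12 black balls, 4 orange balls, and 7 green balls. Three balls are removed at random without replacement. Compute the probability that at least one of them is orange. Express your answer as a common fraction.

802/1771

Use the complement: P(at least one orange) = 1 − P(no orange).
P(none) = C(19,3)/C(23,3) = 969/1771.
So P = 1 − 969/1771 = 802/1771 ≈ 0.4529.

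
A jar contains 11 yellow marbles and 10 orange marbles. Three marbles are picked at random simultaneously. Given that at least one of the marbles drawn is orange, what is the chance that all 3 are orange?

24/233

P(all 3 orange) = C(10,3)/C(21,3) = 12/133; P(at least one orange) = 1 − C(11,3)/C(21,3) = 233/266.
Since 'all 3 orange' ⊆ 'at least one orange', P(all 3 | at least one) = 12/133 / 233/266 = 24/233 ≈ 0.1030.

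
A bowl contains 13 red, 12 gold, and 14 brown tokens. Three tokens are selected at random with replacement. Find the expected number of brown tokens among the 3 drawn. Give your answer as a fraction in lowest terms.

By linearity of expectation, E[X] = Σ P(draw i is brown); each independent draw has P(brown) = 14/39.
E[X] = 3 · 14/39 = 14/13 ≈ 1.0769.

14/13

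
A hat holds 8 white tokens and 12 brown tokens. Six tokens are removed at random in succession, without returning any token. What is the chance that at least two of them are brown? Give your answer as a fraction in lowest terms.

Sum the hypergeometric tail for j = 2,…,6 brown tokens.
Favorable = C(12,2)·C(8,4) + C(12,3)·C(8,3) + C(12,4)·C(8,2) + C(12,5)·C(8,1) + C(12,6)·C(8,0) = 38060; total = C(20,6) = 38760.
P = 38060/38760 = 1903/1938 ≈ 0.9819.

1903/1938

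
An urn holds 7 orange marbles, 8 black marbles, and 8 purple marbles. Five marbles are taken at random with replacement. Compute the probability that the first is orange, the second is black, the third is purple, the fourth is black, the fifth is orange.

25088/6436343

Multiply the conditional probability of each draw in order, with replacement (the composition resets each draw).
P = (7/23) · (8/23) · (8/23) · (8/23) · (7/23) = 25088/6436343 ≈ 0.0039.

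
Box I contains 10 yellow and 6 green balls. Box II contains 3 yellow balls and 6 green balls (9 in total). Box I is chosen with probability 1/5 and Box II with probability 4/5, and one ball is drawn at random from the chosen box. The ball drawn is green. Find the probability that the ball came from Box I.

9/73

P(green | Box I) = 3/8; P(green | Box II) = 2/3.
P(green) = 1/5·3/8 + 4/5·2/3 = 73/120.
By Bayes' rule, P(Box I | green) = 3/40 / 73/120 = 9/73 ≈ 0.1233.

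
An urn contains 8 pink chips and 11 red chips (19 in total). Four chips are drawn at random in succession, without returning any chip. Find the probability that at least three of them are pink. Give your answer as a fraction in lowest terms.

343/1938

Sum the hypergeometric tail for j = 3,…,4 pink chips.
Favorable = C(8,3)·C(11,1) + C(8,4)·C(11,0) = 686; total = C(19,4) = 3876.
P = 686/3876 = 343/1938 ≈ 0.1770.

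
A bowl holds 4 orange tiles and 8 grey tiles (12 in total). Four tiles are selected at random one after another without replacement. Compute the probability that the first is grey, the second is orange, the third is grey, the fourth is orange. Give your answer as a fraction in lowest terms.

28/495

Multiply the conditional probability of each draw in order, without replacement, so each draw removes one from its color and from the total.
P = (8/12) · (4/11) · (7/10) · (3/9) = 28/495 ≈ 0.0566.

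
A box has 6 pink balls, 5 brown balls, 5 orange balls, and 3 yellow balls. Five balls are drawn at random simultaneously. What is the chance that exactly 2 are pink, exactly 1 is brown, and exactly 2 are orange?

Unordered draws without replacement: count favorable combinations over C(19,5).
Favorable = C(6,2) · C(5,1) · C(5,2) · C(3,0) = 750; total = C(19,5) = 11628.
P = 750/11628 = 125/1938 ≈ 0.0645.

125/1938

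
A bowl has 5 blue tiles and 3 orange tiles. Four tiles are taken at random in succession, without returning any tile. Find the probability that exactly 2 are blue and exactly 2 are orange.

Unordered draws without replacement: count favorable combinations over C(8,4).
Favorable = C(5,2) · C(3,2) = 30; total = C(8,4) = 70.
P = 30/70 = 3/7 ≈ 0.4286.

3/7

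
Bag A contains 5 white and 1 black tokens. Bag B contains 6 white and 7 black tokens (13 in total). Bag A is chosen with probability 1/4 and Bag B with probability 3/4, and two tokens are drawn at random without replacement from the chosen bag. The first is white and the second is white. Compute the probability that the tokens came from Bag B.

45/97

P(E | Bag A) = 2/3; P(E | Bag B) = 5/26.
P(E) = 1/4·2/3 + 3/4·5/26 = 97/312.
By Bayes' rule, P(Bag B | E) = 15/104 / 97/312 = 45/97 ≈ 0.4639.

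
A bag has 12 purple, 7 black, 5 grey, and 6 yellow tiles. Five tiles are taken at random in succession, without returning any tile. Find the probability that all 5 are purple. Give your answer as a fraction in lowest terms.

Unordered draws without replacement: count favorable combinations over C(30,5).
Favorable = C(12,5) · C(7,0) · C(5,0) · C(6,0) = 792; total = C(30,5) = 142506.
P = 792/142506 = 44/7917 ≈ 0.0056.

44/7917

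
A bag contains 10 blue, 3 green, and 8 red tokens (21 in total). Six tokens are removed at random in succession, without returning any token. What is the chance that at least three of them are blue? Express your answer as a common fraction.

2861/4522

Sum the hypergeometric tail for j = 3,…,6 blue tokens.
Favorable = C(10,3)·C(11,3) + C(10,4)·C(11,2) + C(10,5)·C(11,1) + C(10,6)·C(11,0) = 34332; total = C(21,6) = 54264.
P = 34332/54264 = 2861/4522 ≈ 0.6327.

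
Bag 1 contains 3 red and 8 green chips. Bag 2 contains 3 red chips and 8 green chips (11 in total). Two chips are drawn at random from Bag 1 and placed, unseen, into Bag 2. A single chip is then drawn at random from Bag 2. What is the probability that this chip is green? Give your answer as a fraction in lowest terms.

Condition on how many of the transferred chips are green (from Bag 1: 8 green of 11; then Bag 2 has 13 total).
  0 green: C(8,0)C(3,2)/C(11,2) = 3/55; then P = 8/13
  1 green: C(8,1)C(3,1)/C(11,2) = 24/55; then P = 9/13
  2 green: C(8,2)C(3,0)/C(11,2) = 28/55; then P = 10/13
P(green from Bag 2) = 8/11 ≈ 0.7273.

8/11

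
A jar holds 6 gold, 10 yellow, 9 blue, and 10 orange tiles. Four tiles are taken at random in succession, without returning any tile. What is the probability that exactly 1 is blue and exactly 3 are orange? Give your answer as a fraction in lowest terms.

27/1309

Unordered draws without replacement: count favorable combinations over C(35,4).
Favorable = C(6,0) · C(10,0) · C(9,1) · C(10,3) = 1080; total = C(35,4) = 52360.
P = 1080/52360 = 27/1309 ≈ 0.0206.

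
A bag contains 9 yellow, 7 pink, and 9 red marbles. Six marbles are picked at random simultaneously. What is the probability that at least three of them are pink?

49/253

Sum the hypergeometric tail for j = 3,…,6 pink marbles.
Favorable = C(7,3)·C(18,3) + C(7,4)·C(18,2) + C(7,5)·C(18,1) + C(7,6)·C(18,0) = 34300; total = C(25,6) = 177100.
P = 34300/177100 = 49/253 ≈ 0.1937.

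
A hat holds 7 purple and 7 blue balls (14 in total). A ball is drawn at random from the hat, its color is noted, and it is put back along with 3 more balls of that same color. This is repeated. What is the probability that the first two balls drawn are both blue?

After a blue draw the hat holds 10 blue out of 17.
P = (7/14)·(10/17) = 5/17 ≈ 0.2941.

5/17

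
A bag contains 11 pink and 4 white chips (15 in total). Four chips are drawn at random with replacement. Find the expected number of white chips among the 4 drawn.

By linearity of expectation, E[X] = Σ P(draw i is white); each independent draw has P(white) = 4/15.
E[X] = 4 · 4/15 = 16/15 ≈ 1.0667.

16/15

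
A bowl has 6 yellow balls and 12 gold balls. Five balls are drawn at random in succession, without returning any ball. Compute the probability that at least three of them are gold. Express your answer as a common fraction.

1177/1428

Sum the hypergeometric tail for j = 3,…,5 gold balls.
Favorable = C(12,3)·C(6,2) + C(12,4)·C(6,1) + C(12,5)·C(6,0) = 7062; total = C(18,5) = 8568.
P = 7062/8568 = 1177/1428 ≈ 0.8242.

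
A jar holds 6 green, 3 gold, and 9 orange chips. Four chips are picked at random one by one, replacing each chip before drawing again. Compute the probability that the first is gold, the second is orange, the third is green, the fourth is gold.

1/216

Multiply the conditional probability of each draw in order, with replacement (the composition resets each draw).
P = (3/18) · (9/18) · (6/18) · (3/18) = 1/216 ≈ 0.0046.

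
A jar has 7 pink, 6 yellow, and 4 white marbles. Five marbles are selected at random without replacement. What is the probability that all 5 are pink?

Unordered draws without replacement: count favorable combinations over C(17,5).
Favorable = C(7,5) · C(6,0) · C(4,0) = 21; total = C(17,5) = 6188.
P = 21/6188 = 3/884 ≈ 0.0034.

3/884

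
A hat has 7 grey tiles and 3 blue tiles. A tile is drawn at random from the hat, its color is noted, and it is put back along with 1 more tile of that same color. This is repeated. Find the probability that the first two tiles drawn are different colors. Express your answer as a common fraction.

21/55

Either grey then blue, or blue then grey; after the first draw the total is 11.
P = (7/10)·(3/11) + (3/10)·(7/11) = 21/55 ≈ 0.3818.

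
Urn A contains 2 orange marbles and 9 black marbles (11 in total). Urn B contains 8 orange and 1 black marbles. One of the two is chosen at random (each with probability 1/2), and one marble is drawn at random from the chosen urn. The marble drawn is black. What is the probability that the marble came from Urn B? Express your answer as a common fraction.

11/92

P(black | Urn A) = 9/11; P(black | Urn B) = 1/9.
P(black) = 1/2·9/11 + 1/2·1/9 = 46/99.
By Bayes' rule, P(Urn B | black) = 1/18 / 46/99 = 11/92 ≈ 0.1196.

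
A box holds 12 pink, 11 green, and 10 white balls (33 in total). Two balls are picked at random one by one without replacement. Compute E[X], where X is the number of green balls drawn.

2/3

By linearity of expectation, E[X] = Σ P(draw i is green); by symmetry each draw (even without replacement) has P(green) = 11/33.
E[X] = 2 · 11/33 = 2/3 ≈ 0.6667.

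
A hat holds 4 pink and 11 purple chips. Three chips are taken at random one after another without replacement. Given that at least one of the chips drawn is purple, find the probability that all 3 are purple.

15/41

P(all 3 purple) = C(11,3)/C(15,3) = 33/91; P(at least one purple) = 1 − C(4,3)/C(15,3) = 451/455.
Since 'all 3 purple' ⊆ 'at least one purple', P(all 3 | at least one) = 33/91 / 451/455 = 15/41 ≈ 0.3659.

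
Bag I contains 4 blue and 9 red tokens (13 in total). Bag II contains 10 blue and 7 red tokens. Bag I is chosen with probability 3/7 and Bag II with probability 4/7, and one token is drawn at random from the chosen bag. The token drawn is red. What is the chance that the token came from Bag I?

P(red | Bag I) = 9/13; P(red | Bag II) = 7/17.
P(red) = 3/7·9/13 + 4/7·7/17 = 823/1547.
By Bayes' rule, P(Bag I | red) = 27/91 / 823/1547 = 459/823 ≈ 0.5577.

459/823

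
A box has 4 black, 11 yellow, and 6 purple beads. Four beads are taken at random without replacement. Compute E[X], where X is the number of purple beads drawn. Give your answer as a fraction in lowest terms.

By linearity of expectation, E[X] = Σ P(draw i is purple); by symmetry each draw (even without replacement) has P(purple) = 6/21.
E[X] = 4 · 6/21 = 8/7 ≈ 1.1429.

8/7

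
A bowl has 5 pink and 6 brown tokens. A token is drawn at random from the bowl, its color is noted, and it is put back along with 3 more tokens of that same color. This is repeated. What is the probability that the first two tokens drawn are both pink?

20/77

After a pink draw the bowl holds 8 pink out of 14.
P = (5/11)·(8/14) = 20/77 ≈ 0.2597.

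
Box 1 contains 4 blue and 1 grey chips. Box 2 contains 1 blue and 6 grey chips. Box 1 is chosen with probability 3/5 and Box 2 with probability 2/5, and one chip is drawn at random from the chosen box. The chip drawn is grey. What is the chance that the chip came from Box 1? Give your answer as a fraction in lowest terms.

7/27

P(grey | Box 1) = 1/5; P(grey | Box 2) = 6/7.
P(grey) = 3/5·1/5 + 2/5·6/7 = 81/175.
By Bayes' rule, P(Box 1 | grey) = 3/25 / 81/175 = 7/27 ≈ 0.2593.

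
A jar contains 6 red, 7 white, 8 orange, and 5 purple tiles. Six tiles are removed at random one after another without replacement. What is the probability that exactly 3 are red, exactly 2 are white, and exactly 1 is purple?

30/3289

Unordered draws without replacement: count favorable combinations over C(26,6).
Favorable = C(6,3) · C(7,2) · C(8,0) · C(5,1) = 2100; total = C(26,6) = 230230.
P = 2100/230230 = 30/3289 ≈ 0.0091.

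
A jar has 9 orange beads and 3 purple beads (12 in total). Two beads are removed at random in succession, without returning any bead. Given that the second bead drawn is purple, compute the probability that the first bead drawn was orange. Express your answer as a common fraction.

P(first=orange and the second bead drawn is purple) = (9/12)·(3/11) = 9/44.
P(the second bead drawn is purple) = Σ over first color = 9/44 + 1/22 = 1/4.
By Bayes, P(first=orange | the second bead drawn is purple) = 9/44 / 1/4 = 9/11 ≈ 0.8182.

9/11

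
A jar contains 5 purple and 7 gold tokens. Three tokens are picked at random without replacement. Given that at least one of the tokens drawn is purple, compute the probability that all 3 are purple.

P(all 3 purple) = C(5,3)/C(12,3) = 1/22; P(at least one purple) = 1 − C(7,3)/C(12,3) = 37/44.
Since 'all 3 purple' ⊆ 'at least one purple', P(all 3 | at least one) = 1/22 / 37/44 = 2/37 ≈ 0.0541.

2/37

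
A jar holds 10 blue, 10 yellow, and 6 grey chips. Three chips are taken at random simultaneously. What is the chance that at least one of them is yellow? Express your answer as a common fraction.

51/65

Use the complement: P(at least one yellow) = 1 − P(no yellow).
P(none) = C(16,3)/C(26,3) = 560/2600.
So P = 1 − 560/2600 = 51/65 ≈ 0.7846.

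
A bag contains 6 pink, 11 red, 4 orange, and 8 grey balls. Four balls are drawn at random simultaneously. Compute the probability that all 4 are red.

110/7917

Unordered draws without replacement: count favorable combinations over C(29,4).
Favorable = C(6,0) · C(11,4) · C(4,0) · C(8,0) = 330; total = C(29,4) = 23751.
P = 330/23751 = 110/7917 ≈ 0.0139.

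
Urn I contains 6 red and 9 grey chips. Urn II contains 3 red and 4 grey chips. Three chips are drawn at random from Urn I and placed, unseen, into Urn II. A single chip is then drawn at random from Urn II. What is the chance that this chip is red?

Condition on how many of the transferred chips are red (from Urn I: 6 red of 15; then Urn II has 10 total).
  0 red: C(6,0)C(9,3)/C(15,3) = 12/65; then P = 3/10
  1 red: C(6,1)C(9,2)/C(15,3) = 216/455; then P = 4/10
  2 red: C(6,2)C(9,1)/C(15,3) = 27/91; then P = 5/10
  3 red: C(6,3)C(9,0)/C(15,3) = 4/91; then P = 6/10
P(red from Urn II) = 21/50 ≈ 0.4200.

21/50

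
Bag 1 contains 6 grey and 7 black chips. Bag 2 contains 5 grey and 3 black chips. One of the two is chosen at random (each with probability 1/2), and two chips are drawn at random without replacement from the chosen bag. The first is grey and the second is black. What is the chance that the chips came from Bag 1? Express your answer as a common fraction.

P(E | Bag 1) = 7/26; P(E | Bag 2) = 15/56.
P(E) = 1/2·7/26 + 1/2·15/56 = 391/1456.
By Bayes' rule, P(Bag 1 | E) = 7/52 / 391/1456 = 196/391 ≈ 0.5013.

196/391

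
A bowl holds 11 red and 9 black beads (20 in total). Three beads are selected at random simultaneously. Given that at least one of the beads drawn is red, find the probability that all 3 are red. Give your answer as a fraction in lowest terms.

P(all 3 red) = C(11,3)/C(20,3) = 11/76; P(at least one red) = 1 − C(9,3)/C(20,3) = 88/95.
Since 'all 3 red' ⊆ 'at least one red', P(all 3 | at least one) = 11/76 / 88/95 = 5/32 ≈ 0.1562.

5/32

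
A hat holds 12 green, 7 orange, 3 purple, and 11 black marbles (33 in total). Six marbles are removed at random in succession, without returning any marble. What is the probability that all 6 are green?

3/3596

Unordered draws without replacement: count favorable combinations over C(33,6).
Favorable = C(12,6) · C(7,0) · C(3,0) · C(11,0) = 924; total = C(33,6) = 1107568.
P = 924/1107568 = 3/3596 ≈ 0.0008.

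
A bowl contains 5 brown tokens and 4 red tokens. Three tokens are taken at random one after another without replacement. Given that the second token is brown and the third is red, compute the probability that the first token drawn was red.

P(first=red and the second token is brown and the third is red) = (4/9)·(5/8)·(3/7) = 5/42.
P(E) = Σ over first color = 10/63 + 5/42 = 5/18.
By Bayes, P(first=red | E) = 5/42 / 5/18 = 3/7 ≈ 0.4286.

3/7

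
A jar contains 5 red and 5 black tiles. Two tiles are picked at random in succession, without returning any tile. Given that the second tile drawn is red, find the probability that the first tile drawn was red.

4/9

P(first=red and the second tile drawn is red) = (5/10)·(4/9) = 2/9.
P(the second tile drawn is red) = Σ over first color = 2/9 + 5/18 = 1/2.
By Bayes, P(first=red | the second tile drawn is red) = 2/9 / 1/2 = 4/9 ≈ 0.4444.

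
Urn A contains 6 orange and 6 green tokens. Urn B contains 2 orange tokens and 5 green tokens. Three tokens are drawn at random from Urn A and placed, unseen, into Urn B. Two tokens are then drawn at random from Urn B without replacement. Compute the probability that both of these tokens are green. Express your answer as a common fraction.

Condition on how many of the transferred tokens are green (from Urn A: 6 green of 12; then Urn B has 10 total).
  0 green: C(6,0)C(6,3)/C(12,3) = 1/11; then P = C(5,2)/C(10,2) = 2/9
  1 green: C(6,1)C(6,2)/C(12,3) = 9/22; then P = C(6,2)/C(10,2) = 1/3
  2 green: C(6,2)C(6,1)/C(12,3) = 9/22; then P = C(7,2)/C(10,2) = 7/15
  3 green: C(6,3)C(6,0)/C(12,3) = 1/11; then P = C(8,2)/C(10,2) = 28/45
P(both green) = 40/99 ≈ 0.4040.

40/99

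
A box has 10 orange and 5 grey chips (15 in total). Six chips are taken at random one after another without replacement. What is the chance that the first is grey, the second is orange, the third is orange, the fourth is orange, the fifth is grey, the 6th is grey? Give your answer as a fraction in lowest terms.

Multiply the conditional probability of each draw in order, without replacement, so each draw removes one from its color and from the total.
P = (5/15) · (10/14) · (9/13) · (8/12) · (4/11) · (3/10) = 12/1001 ≈ 0.0120.

12/1001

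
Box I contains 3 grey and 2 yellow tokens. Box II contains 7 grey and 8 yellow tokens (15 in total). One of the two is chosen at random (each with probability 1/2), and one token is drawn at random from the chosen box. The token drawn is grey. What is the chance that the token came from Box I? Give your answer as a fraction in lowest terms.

P(grey | Box I) = 3/5; P(grey | Box II) = 7/15.
P(grey) = 1/2·3/5 + 1/2·7/15 = 8/15.
By Bayes' rule, P(Box I | grey) = 3/10 / 8/15 = 9/16 ≈ 0.5625.

9/16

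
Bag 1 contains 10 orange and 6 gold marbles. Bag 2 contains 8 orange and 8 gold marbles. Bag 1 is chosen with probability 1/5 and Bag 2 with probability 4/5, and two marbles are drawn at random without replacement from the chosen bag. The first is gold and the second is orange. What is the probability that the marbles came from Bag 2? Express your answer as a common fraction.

64/79

P(E | Bag 1) = 1/4; P(E | Bag 2) = 4/15.
P(E) = 1/5·1/4 + 4/5·4/15 = 79/300.
By Bayes' rule, P(Bag 2 | E) = 16/75 / 79/300 = 64/79 ≈ 0.8101.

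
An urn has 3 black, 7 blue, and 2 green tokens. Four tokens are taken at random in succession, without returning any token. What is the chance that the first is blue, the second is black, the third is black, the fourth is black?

Multiply the conditional probability of each draw in order, without replacement, so each draw removes one from its color and from the total.
P = (7/12) · (3/11) · (2/10) · (1/9) = 7/1980 ≈ 0.0035.

7/1980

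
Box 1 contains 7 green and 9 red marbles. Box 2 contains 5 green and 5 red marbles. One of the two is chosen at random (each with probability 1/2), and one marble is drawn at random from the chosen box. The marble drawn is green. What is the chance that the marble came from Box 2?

P(green | Box 1) = 7/16; P(green | Box 2) = 1/2.
P(green) = 1/2·7/16 + 1/2·1/2 = 15/32.
By Bayes' rule, P(Box 2 | green) = 1/4 / 15/32 = 8/15 ≈ 0.5333.

8/15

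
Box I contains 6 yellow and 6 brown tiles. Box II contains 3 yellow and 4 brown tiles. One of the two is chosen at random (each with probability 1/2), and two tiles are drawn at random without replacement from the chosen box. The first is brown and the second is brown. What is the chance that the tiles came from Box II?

P(E | Box I) = 5/22; P(E | Box II) = 2/7.
P(E) = 1/2·5/22 + 1/2·2/7 = 79/308.
By Bayes' rule, P(Box II | E) = 1/7 / 79/308 = 44/79 ≈ 0.5570.

44/79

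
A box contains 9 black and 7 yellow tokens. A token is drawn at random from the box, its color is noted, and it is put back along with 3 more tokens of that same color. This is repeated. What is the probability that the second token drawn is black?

Condition on the first draw. If first is black (prob 9/16), second-black has prob (12)/(19); if not (prob 7/16), it has prob 9/(19).
P = (9/16)·(12/19) + (7/16)·(9/19) = 9/16 ≈ 0.5625.

9/16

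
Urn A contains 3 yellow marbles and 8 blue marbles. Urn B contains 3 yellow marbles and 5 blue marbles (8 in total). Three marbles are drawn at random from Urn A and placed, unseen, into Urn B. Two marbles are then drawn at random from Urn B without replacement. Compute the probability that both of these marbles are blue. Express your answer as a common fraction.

1234/3025

Condition on how many of the transferred marbles are blue (from Urn A: 8 blue of 11; then Urn B has 11 total).
  0 blue: C(8,0)C(3,3)/C(11,3) = 1/165; then P = C(5,2)/C(11,2) = 2/11
  1 blue: C(8,1)C(3,2)/C(11,3) = 8/55; then P = C(6,2)/C(11,2) = 3/11
  2 blue: C(8,2)C(3,1)/C(11,3) = 28/55; then P = C(7,2)/C(11,2) = 21/55
  3 blue: C(8,3)C(3,0)/C(11,3) = 56/165; then P = C(8,2)/C(11,2) = 28/55
P(both blue) = 1234/3025 ≈ 0.4079.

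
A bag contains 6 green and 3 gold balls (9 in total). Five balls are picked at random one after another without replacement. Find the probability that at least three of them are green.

37/42

Sum the hypergeometric tail for j = 3,…,5 green balls.
Favorable = C(6,3)·C(3,2) + C(6,4)·C(3,1) + C(6,5)·C(3,0) = 111; total = C(9,5) = 126.
P = 111/126 = 37/42 ≈ 0.8810.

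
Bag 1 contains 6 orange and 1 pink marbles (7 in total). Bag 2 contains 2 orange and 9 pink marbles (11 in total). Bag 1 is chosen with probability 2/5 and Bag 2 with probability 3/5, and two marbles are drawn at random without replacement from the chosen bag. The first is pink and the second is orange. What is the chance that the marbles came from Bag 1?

110/299

P(E | Bag 1) = 1/7; P(E | Bag 2) = 9/55.
P(E) = 2/5·1/7 + 3/5·9/55 = 299/1925.
By Bayes' rule, P(Bag 1 | E) = 2/35 / 299/1925 = 110/299 ≈ 0.3679.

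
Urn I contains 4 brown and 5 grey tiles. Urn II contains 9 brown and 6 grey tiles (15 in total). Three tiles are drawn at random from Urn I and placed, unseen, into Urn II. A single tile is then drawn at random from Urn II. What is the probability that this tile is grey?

Condition on how many of the transferred tiles are grey (from Urn I: 5 grey of 9; then Urn II has 18 total).
  0 grey: C(5,0)C(4,3)/C(9,3) = 1/21; then P = 6/18
  1 grey: C(5,1)C(4,2)/C(9,3) = 5/14; then P = 7/18
  2 grey: C(5,2)C(4,1)/C(9,3) = 10/21; then P = 8/18
  3 grey: C(5,3)C(4,0)/C(9,3) = 5/42; then P = 9/18
P(grey from Urn II) = 23/54 ≈ 0.4259.

23/54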